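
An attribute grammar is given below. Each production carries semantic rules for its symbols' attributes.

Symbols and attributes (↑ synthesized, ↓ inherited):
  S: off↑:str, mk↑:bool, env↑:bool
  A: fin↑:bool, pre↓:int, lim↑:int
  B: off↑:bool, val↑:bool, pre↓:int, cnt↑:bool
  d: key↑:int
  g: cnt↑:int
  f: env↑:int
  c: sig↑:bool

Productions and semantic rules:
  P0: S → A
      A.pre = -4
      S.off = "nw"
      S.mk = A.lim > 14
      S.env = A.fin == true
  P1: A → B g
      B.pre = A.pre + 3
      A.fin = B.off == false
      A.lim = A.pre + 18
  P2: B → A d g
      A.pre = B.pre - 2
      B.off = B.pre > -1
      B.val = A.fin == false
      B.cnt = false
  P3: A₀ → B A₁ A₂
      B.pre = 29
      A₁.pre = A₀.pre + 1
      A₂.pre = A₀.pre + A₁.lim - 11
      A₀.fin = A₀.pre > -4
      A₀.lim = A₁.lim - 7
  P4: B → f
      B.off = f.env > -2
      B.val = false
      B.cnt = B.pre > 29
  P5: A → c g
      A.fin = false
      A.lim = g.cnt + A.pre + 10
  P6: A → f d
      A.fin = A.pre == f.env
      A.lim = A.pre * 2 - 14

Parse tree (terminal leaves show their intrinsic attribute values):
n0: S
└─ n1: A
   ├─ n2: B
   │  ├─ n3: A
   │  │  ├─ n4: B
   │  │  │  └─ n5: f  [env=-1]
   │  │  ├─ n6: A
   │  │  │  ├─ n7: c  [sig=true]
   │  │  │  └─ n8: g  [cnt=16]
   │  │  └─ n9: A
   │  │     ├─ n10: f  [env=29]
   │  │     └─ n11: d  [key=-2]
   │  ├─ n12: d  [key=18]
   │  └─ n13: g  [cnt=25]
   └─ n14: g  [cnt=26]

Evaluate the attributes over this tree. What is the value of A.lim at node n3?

1. n1.pre = -4  [-4]
2. n2.pre = -1  [A.pre + 3]
3. n3.pre = -3  [B.pre - 2]
4. n4.pre = 29  [29]
5. n5.env = -1  [terminal]
6. n4.off = true  [f.env > -2]
7. n4.val = false  [false]
8. n4.cnt = false  [B.pre > 29]
9. n6.pre = -2  [A₀.pre + 1]
10. n7.sig = true  [terminal]
11. n8.cnt = 16  [terminal]
12. n6.fin = false  [false]
13. n6.lim = 24  [g.cnt + A.pre + 10]
14. n9.pre = 10  [A₀.pre + A₁.lim - 11]
15. n10.env = 29  [terminal]
16. n11.key = -2  [terminal]
17. n9.fin = false  [A.pre == f.env]
18. n9.lim = 6  [A.pre * 2 - 14]
19. n3.fin = true  [A₀.pre > -4]
20. n3.lim = 17  [A₁.lim - 7]
21. n12.key = 18  [terminal]
22. n13.cnt = 25  [terminal]
23. n2.off = false  [B.pre > -1]
24. n2.val = false  [A.fin == false]
25. n2.cnt = false  [false]
26. n14.cnt = 26  [terminal]
27. n1.fin = true  [B.off == false]
28. n1.lim = 14  [A.pre + 18]
29. n0.off = "nw"  ["nw"]
30. n0.mk = false  [A.lim > 14]
31. n0.env = true  [A.fin == true]

17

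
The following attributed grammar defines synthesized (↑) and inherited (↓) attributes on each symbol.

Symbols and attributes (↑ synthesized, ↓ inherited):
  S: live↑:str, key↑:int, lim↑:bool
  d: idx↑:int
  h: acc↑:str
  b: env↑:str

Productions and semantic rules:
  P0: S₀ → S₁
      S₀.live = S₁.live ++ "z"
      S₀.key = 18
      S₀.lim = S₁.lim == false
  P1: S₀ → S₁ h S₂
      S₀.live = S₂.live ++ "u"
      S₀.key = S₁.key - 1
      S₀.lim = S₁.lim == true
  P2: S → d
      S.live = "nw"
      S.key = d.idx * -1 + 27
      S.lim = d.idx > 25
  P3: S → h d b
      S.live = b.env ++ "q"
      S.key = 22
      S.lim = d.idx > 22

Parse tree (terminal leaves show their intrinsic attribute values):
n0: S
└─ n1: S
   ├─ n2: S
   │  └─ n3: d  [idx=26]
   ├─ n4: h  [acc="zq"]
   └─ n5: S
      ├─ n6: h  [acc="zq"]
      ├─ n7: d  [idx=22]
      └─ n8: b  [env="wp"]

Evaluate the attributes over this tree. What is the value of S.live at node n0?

"wpquz"

1. n3.idx = 26  [terminal]
2. n2.live = "nw"  ["nw"]
3. n2.key = 1  [d.idx * -1 + 27]
4. n2.lim = true  [d.idx > 25]
5. n4.acc = "zq"  [terminal]
6. n6.acc = "zq"  [terminal]
7. n7.idx = 22  [terminal]
8. n8.env = "wp"  [terminal]
9. n5.live = "wpq"  [b.env ++ "q"]
10. n5.key = 22  [22]
11. n5.lim = false  [d.idx > 22]
12. n1.live = "wpqu"  [S₂.live ++ "u"]
13. n1.key = 0  [S₁.key - 1]
14. n1.lim = true  [S₁.lim == true]
15. n0.live = "wpquz"  [S₁.live ++ "z"]
16. n0.key = 18  [18]
17. n0.lim = false  [S₁.lim == false]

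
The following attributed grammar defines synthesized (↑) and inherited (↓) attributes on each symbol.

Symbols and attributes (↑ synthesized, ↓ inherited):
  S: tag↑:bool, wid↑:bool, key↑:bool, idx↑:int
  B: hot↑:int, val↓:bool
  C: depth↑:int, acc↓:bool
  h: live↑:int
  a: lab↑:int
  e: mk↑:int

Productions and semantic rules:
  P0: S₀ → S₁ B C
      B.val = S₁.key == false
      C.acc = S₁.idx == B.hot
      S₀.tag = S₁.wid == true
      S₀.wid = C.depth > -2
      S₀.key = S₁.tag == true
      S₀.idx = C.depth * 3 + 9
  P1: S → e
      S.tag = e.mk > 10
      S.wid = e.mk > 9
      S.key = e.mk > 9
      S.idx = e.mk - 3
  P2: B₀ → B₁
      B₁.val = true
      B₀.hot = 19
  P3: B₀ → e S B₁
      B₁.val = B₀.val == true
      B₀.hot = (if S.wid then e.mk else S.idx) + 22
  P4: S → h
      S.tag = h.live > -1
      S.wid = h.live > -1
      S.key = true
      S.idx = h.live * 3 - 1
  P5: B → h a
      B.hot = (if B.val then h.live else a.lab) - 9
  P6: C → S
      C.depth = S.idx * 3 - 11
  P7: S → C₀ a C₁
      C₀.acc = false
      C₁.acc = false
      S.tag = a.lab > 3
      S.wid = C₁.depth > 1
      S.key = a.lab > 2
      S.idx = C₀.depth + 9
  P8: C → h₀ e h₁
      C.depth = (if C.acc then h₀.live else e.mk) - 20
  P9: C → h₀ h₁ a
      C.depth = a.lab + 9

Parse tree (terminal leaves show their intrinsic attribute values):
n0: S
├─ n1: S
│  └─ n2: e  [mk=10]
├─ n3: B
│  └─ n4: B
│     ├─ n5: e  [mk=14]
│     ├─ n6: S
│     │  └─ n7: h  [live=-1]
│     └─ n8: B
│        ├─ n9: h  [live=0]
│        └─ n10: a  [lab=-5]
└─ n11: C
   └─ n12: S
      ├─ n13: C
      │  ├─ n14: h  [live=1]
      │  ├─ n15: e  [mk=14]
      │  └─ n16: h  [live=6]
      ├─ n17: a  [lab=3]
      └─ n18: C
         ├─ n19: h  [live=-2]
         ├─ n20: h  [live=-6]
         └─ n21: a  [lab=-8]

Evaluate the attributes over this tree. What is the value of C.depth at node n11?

1. n2.mk = 10  [terminal]
2. n1.tag = false  [e.mk > 10]
3. n1.wid = true  [e.mk > 9]
4. n1.key = true  [e.mk > 9]
5. n1.idx = 7  [e.mk - 3]
6. n3.val = false  [S₁.key == false]
7. n4.val = true  [true]
8. n5.mk = 14  [terminal]
9. n7.live = -1  [terminal]
10. n6.tag = false  [h.live > -1]
11. n6.wid = false  [h.live > -1]
12. n6.key = true  [true]
13. n6.idx = -4  [h.live * 3 - 1]
14. n8.val = true  [B₀.val == true]
15. n9.live = 0  [terminal]
16. n10.lab = -5  [terminal]
17. n8.hot = -9  [(if B.val then h.live else a.lab) - 9]
18. n4.hot = 18  [(if S.wid then e.mk else S.idx) + 22]
19. n3.hot = 19  [19]
20. n11.acc = false  [S₁.idx == B.hot]
21. n13.acc = false  [false]
22. n14.live = 1  [terminal]
23. n15.mk = 14  [terminal]
24. n16.live = 6  [terminal]
25. n13.depth = -6  [(if C.acc then h₀.live else e.mk) - 20]
26. n17.lab = 3  [terminal]
27. n18.acc = false  [false]
28. n19.live = -2  [terminal]
29. n20.live = -6  [terminal]
30. n21.lab = -8  [terminal]
31. n18.depth = 1  [a.lab + 9]
32. n12.tag = false  [a.lab > 3]
33. n12.wid = false  [C₁.depth > 1]
34. n12.key = true  [a.lab > 2]
35. n12.idx = 3  [C₀.depth + 9]
36. n11.depth = -2  [S.idx * 3 - 11]
37. n0.tag = true  [S₁.wid == true]
38. n0.wid = false  [C.depth > -2]
39. n0.key = false  [S₁.tag == true]
40. n0.idx = 3  [C.depth * 3 + 9]

-2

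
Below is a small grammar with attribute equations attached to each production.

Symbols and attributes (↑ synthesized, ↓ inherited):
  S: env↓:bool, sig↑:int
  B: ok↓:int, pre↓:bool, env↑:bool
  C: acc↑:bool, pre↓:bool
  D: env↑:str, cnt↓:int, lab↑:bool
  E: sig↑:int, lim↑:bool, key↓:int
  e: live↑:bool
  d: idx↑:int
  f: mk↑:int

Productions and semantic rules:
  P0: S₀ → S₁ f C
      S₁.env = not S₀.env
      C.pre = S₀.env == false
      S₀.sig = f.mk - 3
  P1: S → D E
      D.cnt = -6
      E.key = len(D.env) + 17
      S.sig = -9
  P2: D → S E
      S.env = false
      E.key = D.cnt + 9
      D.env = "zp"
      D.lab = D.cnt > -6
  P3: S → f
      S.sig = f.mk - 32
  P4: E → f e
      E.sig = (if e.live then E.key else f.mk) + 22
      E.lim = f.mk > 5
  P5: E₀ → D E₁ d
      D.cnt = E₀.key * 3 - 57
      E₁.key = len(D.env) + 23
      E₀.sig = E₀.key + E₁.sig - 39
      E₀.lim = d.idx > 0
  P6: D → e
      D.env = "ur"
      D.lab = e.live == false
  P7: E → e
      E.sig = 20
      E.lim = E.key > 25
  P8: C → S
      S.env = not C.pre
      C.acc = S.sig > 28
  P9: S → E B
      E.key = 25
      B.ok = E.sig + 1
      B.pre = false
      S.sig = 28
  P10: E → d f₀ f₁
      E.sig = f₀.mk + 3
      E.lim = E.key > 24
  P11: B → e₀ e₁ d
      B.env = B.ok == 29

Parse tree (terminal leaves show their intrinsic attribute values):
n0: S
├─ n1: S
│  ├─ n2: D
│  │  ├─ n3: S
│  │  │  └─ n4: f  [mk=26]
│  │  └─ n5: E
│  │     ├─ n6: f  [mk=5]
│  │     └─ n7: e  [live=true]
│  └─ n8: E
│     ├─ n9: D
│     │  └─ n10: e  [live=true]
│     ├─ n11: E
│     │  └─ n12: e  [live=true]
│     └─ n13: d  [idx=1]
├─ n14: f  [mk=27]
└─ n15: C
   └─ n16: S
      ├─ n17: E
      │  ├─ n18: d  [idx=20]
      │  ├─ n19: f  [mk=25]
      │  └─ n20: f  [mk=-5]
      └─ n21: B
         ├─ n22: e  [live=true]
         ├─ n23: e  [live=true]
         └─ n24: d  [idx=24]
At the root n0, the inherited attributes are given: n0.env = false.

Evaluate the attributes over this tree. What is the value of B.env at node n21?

true

1. n0.env = false  [given at root]
2. n1.env = true  [not S₀.env]
3. n2.cnt = -6  [-6]
4. n3.env = false  [false]
5. n4.mk = 26  [terminal]
6. n3.sig = -6  [f.mk - 32]
7. n5.key = 3  [D.cnt + 9]
8. n6.mk = 5  [terminal]
9. n7.live = true  [terminal]
10. n5.sig = 25  [(if e.live then E.key else f.mk) + 22]
11. n5.lim = false  [f.mk > 5]
12. n2.env = "zp"  ["zp"]
13. n2.lab = false  [D.cnt > -6]
14. n8.key = 19  [len(D.env) + 17]
15. n9.cnt = 0  [E₀.key * 3 - 57]
16. n10.live = true  [terminal]
17. n9.env = "ur"  ["ur"]
18. n9.lab = false  [e.live == false]
19. n11.key = 25  [len(D.env) + 23]
20. n12.live = true  [terminal]
21. n11.sig = 20  [20]
22. n11.lim = false  [E.key > 25]
23. n13.idx = 1  [terminal]
24. n8.sig = 0  [E₀.key + E₁.sig - 39]
25. n8.lim = true  [d.idx > 0]
26. n1.sig = -9  [-9]
27. n14.mk = 27  [terminal]
28. n15.pre = true  [S₀.env == false]
29. n16.env = false  [not C.pre]
30. n17.key = 25  [25]
31. n18.idx = 20  [terminal]
32. n19.mk = 25  [terminal]
33. n20.mk = -5  [terminal]
34. n17.sig = 28  [f₀.mk + 3]
35. n17.lim = true  [E.key > 24]
36. n21.ok = 29  [E.sig + 1]
37. n21.pre = false  [false]
38. n22.live = true  [terminal]
39. n23.live = true  [terminal]
40. n24.idx = 24  [terminal]
41. n21.env = true  [B.ok == 29]
42. n16.sig = 28  [28]
43. n15.acc = false  [S.sig > 28]
44. n0.sig = 24  [f.mk - 3]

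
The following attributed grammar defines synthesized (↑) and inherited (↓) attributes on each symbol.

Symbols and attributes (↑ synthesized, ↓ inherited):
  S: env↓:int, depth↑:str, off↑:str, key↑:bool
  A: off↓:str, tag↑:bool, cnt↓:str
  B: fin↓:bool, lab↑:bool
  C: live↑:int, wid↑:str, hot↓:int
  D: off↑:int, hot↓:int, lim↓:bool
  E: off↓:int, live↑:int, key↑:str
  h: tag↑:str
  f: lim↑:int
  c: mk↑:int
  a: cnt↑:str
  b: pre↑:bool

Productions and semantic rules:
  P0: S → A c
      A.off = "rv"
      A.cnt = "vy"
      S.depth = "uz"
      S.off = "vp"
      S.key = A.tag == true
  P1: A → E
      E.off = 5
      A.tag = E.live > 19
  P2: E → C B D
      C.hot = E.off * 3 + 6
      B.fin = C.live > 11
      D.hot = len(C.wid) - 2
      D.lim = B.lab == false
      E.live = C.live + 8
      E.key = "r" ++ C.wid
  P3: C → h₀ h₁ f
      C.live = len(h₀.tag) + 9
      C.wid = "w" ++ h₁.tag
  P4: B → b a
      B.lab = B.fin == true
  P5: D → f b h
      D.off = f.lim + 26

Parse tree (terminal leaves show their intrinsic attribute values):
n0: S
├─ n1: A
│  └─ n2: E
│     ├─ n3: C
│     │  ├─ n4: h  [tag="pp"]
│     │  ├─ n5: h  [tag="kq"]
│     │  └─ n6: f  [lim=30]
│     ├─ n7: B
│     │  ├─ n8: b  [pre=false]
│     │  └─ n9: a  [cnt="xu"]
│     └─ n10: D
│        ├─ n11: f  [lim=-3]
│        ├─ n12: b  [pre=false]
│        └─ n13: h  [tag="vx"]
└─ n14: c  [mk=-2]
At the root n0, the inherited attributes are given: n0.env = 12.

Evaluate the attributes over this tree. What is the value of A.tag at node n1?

false

1. n0.env = 12  [given at root]
2. n1.off = "rv"  ["rv"]
3. n1.cnt = "vy"  ["vy"]
4. n2.off = 5  [5]
5. n3.hot = 21  [E.off * 3 + 6]
6. n4.tag = "pp"  [terminal]
7. n5.tag = "kq"  [terminal]
8. n6.lim = 30  [terminal]
9. n3.live = 11  [len(h₀.tag) + 9]
10. n3.wid = "wkq"  ["w" ++ h₁.tag]
11. n7.fin = false  [C.live > 11]
12. n8.pre = false  [terminal]
13. n9.cnt = "xu"  [terminal]
14. n7.lab = false  [B.fin == true]
15. n10.hot = 1  [len(C.wid) - 2]
16. n10.lim = true  [B.lab == false]
17. n11.lim = -3  [terminal]
18. n12.pre = false  [terminal]
19. n13.tag = "vx"  [terminal]
20. n10.off = 23  [f.lim + 26]
21. n2.live = 19  [C.live + 8]
22. n2.key = "rwkq"  ["r" ++ C.wid]
23. n1.tag = false  [E.live > 19]
24. n14.mk = -2  [terminal]
25. n0.depth = "uz"  ["uz"]
26. n0.off = "vp"  ["vp"]
27. n0.key = false  [A.tag == true]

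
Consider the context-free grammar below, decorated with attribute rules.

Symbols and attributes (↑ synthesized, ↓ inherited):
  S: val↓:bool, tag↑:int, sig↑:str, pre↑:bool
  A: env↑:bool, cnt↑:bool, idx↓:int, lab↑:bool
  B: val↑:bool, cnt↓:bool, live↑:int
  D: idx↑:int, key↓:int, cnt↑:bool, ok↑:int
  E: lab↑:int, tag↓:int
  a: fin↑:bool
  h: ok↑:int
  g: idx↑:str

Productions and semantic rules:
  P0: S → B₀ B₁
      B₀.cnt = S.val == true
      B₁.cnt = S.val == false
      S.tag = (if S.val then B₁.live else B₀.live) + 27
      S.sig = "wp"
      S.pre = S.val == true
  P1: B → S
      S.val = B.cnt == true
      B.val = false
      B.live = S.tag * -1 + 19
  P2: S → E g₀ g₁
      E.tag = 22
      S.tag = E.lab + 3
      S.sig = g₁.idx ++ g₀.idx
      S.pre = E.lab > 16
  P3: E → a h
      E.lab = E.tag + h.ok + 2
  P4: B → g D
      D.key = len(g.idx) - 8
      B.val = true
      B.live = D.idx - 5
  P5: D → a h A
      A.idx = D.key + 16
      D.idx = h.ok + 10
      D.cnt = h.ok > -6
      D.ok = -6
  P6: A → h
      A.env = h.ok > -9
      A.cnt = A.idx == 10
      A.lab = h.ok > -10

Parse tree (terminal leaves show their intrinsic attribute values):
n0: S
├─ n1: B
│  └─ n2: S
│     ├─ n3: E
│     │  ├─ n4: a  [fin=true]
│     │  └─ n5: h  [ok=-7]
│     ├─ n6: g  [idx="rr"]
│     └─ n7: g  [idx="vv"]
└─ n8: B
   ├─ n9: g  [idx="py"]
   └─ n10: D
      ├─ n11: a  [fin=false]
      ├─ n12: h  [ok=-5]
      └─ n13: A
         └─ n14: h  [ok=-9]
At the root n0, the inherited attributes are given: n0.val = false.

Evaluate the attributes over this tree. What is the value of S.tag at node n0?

1. n0.val = false  [given at root]
2. n1.cnt = false  [S.val == true]
3. n2.val = false  [B.cnt == true]
4. n3.tag = 22  [22]
5. n4.fin = true  [terminal]
6. n5.ok = -7  [terminal]
7. n3.lab = 17  [E.tag + h.ok + 2]
8. n6.idx = "rr"  [terminal]
9. n7.idx = "vv"  [terminal]
10. n2.tag = 20  [E.lab + 3]
11. n2.sig = "vvrr"  [g₁.idx ++ g₀.idx]
12. n2.pre = true  [E.lab > 16]
13. n1.val = false  [false]
14. n1.live = -1  [S.tag * -1 + 19]
15. n8.cnt = true  [S.val == false]
16. n9.idx = "py"  [terminal]
17. n10.key = -6  [len(g.idx) - 8]
18. n11.fin = false  [terminal]
19. n12.ok = -5  [terminal]
20. n13.idx = 10  [D.key + 16]
21. n14.ok = -9  [terminal]
22. n13.env = false  [h.ok > -9]
23. n13.cnt = true  [A.idx == 10]
24. n13.lab = true  [h.ok > -10]
25. n10.idx = 5  [h.ok + 10]
26. n10.cnt = true  [h.ok > -6]
27. n10.ok = -6  [-6]
28. n8.val = true  [true]
29. n8.live = 0  [D.idx - 5]
30. n0.tag = 26  [(if S.val then B₁.live else B₀.live) + 27]
31. n0.sig = "wp"  ["wp"]
32. n0.pre = false  [S.val == true]

26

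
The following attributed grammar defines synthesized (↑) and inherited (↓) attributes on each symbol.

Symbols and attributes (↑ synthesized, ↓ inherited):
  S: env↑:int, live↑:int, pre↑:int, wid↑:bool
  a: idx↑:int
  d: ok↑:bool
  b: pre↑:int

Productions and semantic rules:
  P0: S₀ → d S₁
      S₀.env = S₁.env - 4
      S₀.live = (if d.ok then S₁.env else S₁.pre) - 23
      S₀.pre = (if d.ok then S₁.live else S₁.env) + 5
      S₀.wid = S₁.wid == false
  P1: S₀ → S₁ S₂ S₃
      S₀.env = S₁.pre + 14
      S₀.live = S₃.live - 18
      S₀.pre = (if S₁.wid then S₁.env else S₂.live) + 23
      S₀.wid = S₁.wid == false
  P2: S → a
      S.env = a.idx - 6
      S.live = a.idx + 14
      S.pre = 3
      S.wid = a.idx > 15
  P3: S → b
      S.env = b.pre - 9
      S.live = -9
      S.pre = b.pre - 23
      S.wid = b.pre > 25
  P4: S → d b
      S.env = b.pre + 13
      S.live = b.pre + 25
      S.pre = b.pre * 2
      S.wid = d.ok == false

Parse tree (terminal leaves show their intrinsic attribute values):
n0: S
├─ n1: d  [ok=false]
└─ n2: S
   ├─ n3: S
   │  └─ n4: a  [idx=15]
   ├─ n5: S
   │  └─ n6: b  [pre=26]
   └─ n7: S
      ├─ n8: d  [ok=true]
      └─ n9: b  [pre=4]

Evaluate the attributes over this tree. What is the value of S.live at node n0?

1. n1.ok = false  [terminal]
2. n4.idx = 15  [terminal]
3. n3.env = 9  [a.idx - 6]
4. n3.live = 29  [a.idx + 14]
5. n3.pre = 3  [3]
6. n3.wid = false  [a.idx > 15]
7. n6.pre = 26  [terminal]
8. n5.env = 17  [b.pre - 9]
9. n5.live = -9  [-9]
10. n5.pre = 3  [b.pre - 23]
11. n5.wid = true  [b.pre > 25]
12. n8.ok = true  [terminal]
13. n9.pre = 4  [terminal]
14. n7.env = 17  [b.pre + 13]
15. n7.live = 29  [b.pre + 25]
16. n7.pre = 8  [b.pre * 2]
17. n7.wid = false  [d.ok == false]
18. n2.env = 17  [S₁.pre + 14]
19. n2.live = 11  [S₃.live - 18]
20. n2.pre = 14  [(if S₁.wid then S₁.env else S₂.live) + 23]
21. n2.wid = true  [S₁.wid == false]
22. n0.env = 13  [S₁.env - 4]
23. n0.live = -9  [(if d.ok then S₁.env else S₁.pre) - 23]
24. n0.pre = 22  [(if d.ok then S₁.live else S₁.env) + 5]
25. n0.wid = false  [S₁.wid == false]

-9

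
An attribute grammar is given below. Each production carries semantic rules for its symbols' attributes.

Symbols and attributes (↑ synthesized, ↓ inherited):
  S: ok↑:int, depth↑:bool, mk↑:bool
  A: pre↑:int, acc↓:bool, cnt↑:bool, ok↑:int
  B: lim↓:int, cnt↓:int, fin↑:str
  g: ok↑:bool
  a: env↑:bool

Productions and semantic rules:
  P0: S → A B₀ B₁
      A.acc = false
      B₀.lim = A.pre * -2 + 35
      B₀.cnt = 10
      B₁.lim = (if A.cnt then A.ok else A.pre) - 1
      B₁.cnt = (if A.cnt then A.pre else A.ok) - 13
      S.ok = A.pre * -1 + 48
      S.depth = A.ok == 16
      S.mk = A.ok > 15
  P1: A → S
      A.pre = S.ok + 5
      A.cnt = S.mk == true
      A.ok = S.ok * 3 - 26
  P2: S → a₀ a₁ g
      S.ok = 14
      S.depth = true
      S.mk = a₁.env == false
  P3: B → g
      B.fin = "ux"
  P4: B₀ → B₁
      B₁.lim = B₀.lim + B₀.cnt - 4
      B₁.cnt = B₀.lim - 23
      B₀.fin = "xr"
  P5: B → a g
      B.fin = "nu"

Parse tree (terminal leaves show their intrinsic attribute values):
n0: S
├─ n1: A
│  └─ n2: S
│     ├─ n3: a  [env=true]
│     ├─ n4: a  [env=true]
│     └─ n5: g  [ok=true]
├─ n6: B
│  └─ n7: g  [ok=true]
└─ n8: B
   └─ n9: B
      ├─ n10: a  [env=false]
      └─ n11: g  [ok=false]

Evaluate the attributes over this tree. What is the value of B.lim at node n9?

17

1. n1.acc = false  [false]
2. n3.env = true  [terminal]
3. n4.env = true  [terminal]
4. n5.ok = true  [terminal]
5. n2.ok = 14  [14]
6. n2.depth = true  [true]
7. n2.mk = false  [a₁.env == false]
8. n1.pre = 19  [S.ok + 5]
9. n1.cnt = false  [S.mk == true]
10. n1.ok = 16  [S.ok * 3 - 26]
11. n6.lim = -3  [A.pre * -2 + 35]
12. n6.cnt = 10  [10]
13. n7.ok = true  [terminal]
14. n6.fin = "ux"  ["ux"]
15. n8.lim = 18  [(if A.cnt then A.ok else A.pre) - 1]
16. n8.cnt = 3  [(if A.cnt then A.pre else A.ok) - 13]
17. n9.lim = 17  [B₀.lim + B₀.cnt - 4]
18. n9.cnt = -5  [B₀.lim - 23]
19. n10.env = false  [terminal]
20. n11.ok = false  [terminal]
21. n9.fin = "nu"  ["nu"]
22. n8.fin = "xr"  ["xr"]
23. n0.ok = 29  [A.pre * -1 + 48]
24. n0.depth = true  [A.ok == 16]
25. n0.mk = true  [A.ok > 15]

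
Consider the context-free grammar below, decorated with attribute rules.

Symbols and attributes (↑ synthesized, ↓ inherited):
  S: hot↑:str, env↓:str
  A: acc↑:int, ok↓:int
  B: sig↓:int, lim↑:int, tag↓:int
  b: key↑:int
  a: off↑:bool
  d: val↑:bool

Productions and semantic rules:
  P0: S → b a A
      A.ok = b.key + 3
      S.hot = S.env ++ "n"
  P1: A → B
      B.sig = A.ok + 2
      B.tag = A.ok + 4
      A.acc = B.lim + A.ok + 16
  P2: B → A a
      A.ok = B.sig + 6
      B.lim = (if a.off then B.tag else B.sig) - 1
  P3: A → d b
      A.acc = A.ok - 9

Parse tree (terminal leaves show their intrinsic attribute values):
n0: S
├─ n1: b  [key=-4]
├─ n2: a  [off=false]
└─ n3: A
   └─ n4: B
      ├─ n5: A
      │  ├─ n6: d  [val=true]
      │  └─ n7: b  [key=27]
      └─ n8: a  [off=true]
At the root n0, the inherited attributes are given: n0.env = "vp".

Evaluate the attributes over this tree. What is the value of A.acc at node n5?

-2

1. n0.env = "vp"  [given at root]
2. n1.key = -4  [terminal]
3. n2.off = false  [terminal]
4. n3.ok = -1  [b.key + 3]
5. n4.sig = 1  [A.ok + 2]
6. n4.tag = 3  [A.ok + 4]
7. n5.ok = 7  [B.sig + 6]
8. n6.val = true  [terminal]
9. n7.key = 27  [terminal]
10. n5.acc = -2  [A.ok - 9]
11. n8.off = true  [terminal]
12. n4.lim = 2  [(if a.off then B.tag else B.sig) - 1]
13. n3.acc = 17  [B.lim + A.ok + 16]
14. n0.hot = "vpn"  [S.env ++ "n"]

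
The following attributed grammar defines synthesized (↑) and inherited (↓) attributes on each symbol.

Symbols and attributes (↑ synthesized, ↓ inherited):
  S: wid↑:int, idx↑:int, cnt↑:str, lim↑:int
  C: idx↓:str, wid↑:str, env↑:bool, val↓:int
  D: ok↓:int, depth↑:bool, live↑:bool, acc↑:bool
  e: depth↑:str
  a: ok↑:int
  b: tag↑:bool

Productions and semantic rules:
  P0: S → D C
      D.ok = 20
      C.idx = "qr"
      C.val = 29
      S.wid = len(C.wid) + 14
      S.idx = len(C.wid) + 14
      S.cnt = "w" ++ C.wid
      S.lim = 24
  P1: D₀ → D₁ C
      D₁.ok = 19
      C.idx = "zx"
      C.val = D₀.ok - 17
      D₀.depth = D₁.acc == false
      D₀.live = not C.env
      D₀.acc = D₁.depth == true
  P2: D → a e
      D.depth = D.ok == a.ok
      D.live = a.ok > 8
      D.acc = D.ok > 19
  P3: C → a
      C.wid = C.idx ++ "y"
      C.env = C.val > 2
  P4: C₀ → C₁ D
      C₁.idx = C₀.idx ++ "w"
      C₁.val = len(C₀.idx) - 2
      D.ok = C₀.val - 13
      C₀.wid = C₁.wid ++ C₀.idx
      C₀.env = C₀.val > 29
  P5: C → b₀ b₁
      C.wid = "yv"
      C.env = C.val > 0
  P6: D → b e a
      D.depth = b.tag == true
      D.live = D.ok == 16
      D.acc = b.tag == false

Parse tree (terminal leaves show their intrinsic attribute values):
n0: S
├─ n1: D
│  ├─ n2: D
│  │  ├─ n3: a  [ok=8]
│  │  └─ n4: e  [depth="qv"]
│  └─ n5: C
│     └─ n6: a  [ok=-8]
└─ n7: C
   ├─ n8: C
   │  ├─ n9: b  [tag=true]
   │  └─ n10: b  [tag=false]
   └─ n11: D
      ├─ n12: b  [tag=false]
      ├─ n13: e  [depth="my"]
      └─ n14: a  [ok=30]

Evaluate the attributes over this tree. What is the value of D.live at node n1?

1. n1.ok = 20  [20]
2. n2.ok = 19  [19]
3. n3.ok = 8  [terminal]
4. n4.depth = "qv"  [terminal]
5. n2.depth = false  [D.ok == a.ok]
6. n2.live = false  [a.ok > 8]
7. n2.acc = false  [D.ok > 19]
8. n5.idx = "zx"  ["zx"]
9. n5.val = 3  [D₀.ok - 17]
10. n6.ok = -8  [terminal]
11. n5.wid = "zxy"  [C.idx ++ "y"]
12. n5.env = true  [C.val > 2]
13. n1.depth = true  [D₁.acc == false]
14. n1.live = false  [not C.env]
15. n1.acc = false  [D₁.depth == true]
16. n7.idx = "qr"  ["qr"]
17. n7.val = 29  [29]
18. n8.idx = "qrw"  [C₀.idx ++ "w"]
19. n8.val = 0  [len(C₀.idx) - 2]
20. n9.tag = true  [terminal]
21. n10.tag = false  [terminal]
22. n8.wid = "yv"  ["yv"]
23. n8.env = false  [C.val > 0]
24. n11.ok = 16  [C₀.val - 13]
25. n12.tag = false  [terminal]
26. n13.depth = "my"  [terminal]
27. n14.ok = 30  [terminal]
28. n11.depth = false  [b.tag == true]
29. n11.live = true  [D.ok == 16]
30. n11.acc = true  [b.tag == false]
31. n7.wid = "yvqr"  [C₁.wid ++ C₀.idx]
32. n7.env = false  [C₀.val > 29]
33. n0.wid = 18  [len(C.wid) + 14]
34. n0.idx = 18  [len(C.wid) + 14]
35. n0.cnt = "wyvqr"  ["w" ++ C.wid]
36. n0.lim = 24  [24]

false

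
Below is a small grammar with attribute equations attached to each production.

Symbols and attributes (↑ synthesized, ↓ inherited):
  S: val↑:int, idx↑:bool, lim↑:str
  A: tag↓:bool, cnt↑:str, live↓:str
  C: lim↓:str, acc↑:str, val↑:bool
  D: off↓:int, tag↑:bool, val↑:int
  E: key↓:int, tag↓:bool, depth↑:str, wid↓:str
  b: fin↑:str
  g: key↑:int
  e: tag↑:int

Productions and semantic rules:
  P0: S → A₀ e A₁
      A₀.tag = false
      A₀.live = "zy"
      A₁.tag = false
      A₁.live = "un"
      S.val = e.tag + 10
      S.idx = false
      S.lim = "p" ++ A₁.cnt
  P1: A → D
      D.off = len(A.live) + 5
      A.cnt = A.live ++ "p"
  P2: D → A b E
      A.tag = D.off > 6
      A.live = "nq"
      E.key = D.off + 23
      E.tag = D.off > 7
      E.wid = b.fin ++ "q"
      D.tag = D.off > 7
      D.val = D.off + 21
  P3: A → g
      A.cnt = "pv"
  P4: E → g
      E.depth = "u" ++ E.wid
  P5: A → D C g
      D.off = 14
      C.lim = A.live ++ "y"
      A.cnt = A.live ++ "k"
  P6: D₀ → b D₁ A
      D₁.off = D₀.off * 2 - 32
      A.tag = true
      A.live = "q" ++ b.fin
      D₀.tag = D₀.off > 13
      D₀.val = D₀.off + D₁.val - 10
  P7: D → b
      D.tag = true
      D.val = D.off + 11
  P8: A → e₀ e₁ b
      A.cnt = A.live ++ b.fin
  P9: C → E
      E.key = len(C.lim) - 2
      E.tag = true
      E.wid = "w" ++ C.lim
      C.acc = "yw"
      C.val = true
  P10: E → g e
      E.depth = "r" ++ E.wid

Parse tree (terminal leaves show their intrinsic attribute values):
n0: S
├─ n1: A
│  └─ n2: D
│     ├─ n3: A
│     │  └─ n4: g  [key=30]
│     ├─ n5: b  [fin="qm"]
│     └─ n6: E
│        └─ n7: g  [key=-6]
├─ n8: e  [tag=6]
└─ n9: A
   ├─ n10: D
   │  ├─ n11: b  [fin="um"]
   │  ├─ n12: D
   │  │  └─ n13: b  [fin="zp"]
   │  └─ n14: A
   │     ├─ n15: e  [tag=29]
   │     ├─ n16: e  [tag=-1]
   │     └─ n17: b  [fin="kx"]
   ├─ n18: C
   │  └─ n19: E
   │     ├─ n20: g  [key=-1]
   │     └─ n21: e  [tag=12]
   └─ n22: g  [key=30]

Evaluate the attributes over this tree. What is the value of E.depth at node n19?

"rwuny"

1. n1.tag = false  [false]
2. n1.live = "zy"  ["zy"]
3. n2.off = 7  [len(A.live) + 5]
4. n3.tag = true  [D.off > 6]
5. n3.live = "nq"  ["nq"]
6. n4.key = 30  [terminal]
7. n3.cnt = "pv"  ["pv"]
8. n5.fin = "qm"  [terminal]
9. n6.key = 30  [D.off + 23]
10. n6.tag = false  [D.off > 7]
11. n6.wid = "qmq"  [b.fin ++ "q"]
12. n7.key = -6  [terminal]
13. n6.depth = "uqmq"  ["u" ++ E.wid]
14. n2.tag = false  [D.off > 7]
15. n2.val = 28  [D.off + 21]
16. n1.cnt = "zyp"  [A.live ++ "p"]
17. n8.tag = 6  [terminal]
18. n9.tag = false  [false]
19. n9.live = "un"  ["un"]
20. n10.off = 14  [14]
21. n11.fin = "um"  [terminal]
22. n12.off = -4  [D₀.off * 2 - 32]
23. n13.fin = "zp"  [terminal]
24. n12.tag = true  [true]
25. n12.val = 7  [D.off + 11]
26. n14.tag = true  [true]
27. n14.live = "qum"  ["q" ++ b.fin]
28. n15.tag = 29  [terminal]
29. n16.tag = -1  [terminal]
30. n17.fin = "kx"  [terminal]
31. n14.cnt = "qumkx"  [A.live ++ b.fin]
32. n10.tag = true  [D₀.off > 13]
33. n10.val = 11  [D₀.off + D₁.val - 10]
34. n18.lim = "uny"  [A.live ++ "y"]
35. n19.key = 1  [len(C.lim) - 2]
36. n19.tag = true  [true]
37. n19.wid = "wuny"  ["w" ++ C.lim]
38. n20.key = -1  [terminal]
39. n21.tag = 12  [terminal]
40. n19.depth = "rwuny"  ["r" ++ E.wid]
41. n18.acc = "yw"  ["yw"]
42. n18.val = true  [true]
43. n22.key = 30  [terminal]
44. n9.cnt = "unk"  [A.live ++ "k"]
45. n0.val = 16  [e.tag + 10]
46. n0.idx = false  [false]
47. n0.lim = "punk"  ["p" ++ A₁.cnt]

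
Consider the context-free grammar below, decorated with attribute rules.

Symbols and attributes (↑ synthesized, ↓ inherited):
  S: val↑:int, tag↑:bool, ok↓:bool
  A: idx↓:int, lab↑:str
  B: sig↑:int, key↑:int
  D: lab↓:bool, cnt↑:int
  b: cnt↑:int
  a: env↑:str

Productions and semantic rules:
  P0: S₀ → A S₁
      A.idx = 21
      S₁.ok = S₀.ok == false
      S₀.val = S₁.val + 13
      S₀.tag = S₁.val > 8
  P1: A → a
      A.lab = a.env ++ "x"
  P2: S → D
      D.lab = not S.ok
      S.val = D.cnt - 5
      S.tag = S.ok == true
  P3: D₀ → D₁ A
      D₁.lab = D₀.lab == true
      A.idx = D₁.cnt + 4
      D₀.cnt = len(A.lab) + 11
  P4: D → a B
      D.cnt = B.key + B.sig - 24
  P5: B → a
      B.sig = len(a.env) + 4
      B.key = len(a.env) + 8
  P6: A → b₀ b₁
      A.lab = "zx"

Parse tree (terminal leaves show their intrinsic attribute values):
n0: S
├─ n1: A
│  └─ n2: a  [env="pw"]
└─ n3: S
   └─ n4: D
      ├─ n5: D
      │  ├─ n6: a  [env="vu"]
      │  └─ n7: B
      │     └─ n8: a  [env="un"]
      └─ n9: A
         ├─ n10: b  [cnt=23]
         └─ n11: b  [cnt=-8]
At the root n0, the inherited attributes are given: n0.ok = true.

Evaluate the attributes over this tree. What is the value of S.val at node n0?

21

1. n0.ok = true  [given at root]
2. n1.idx = 21  [21]
3. n2.env = "pw"  [terminal]
4. n1.lab = "pwx"  [a.env ++ "x"]
5. n3.ok = false  [S₀.ok == false]
6. n4.lab = true  [not S.ok]
7. n5.lab = true  [D₀.lab == true]
8. n6.env = "vu"  [terminal]
9. n8.env = "un"  [terminal]
10. n7.sig = 6  [len(a.env) + 4]
11. n7.key = 10  [len(a.env) + 8]
12. n5.cnt = -8  [B.key + B.sig - 24]
13. n9.idx = -4  [D₁.cnt + 4]
14. n10.cnt = 23  [terminal]
15. n11.cnt = -8  [terminal]
16. n9.lab = "zx"  ["zx"]
17. n4.cnt = 13  [len(A.lab) + 11]
18. n3.val = 8  [D.cnt - 5]
19. n3.tag = false  [S.ok == true]
20. n0.val = 21  [S₁.val + 13]
21. n0.tag = false  [S₁.val > 8]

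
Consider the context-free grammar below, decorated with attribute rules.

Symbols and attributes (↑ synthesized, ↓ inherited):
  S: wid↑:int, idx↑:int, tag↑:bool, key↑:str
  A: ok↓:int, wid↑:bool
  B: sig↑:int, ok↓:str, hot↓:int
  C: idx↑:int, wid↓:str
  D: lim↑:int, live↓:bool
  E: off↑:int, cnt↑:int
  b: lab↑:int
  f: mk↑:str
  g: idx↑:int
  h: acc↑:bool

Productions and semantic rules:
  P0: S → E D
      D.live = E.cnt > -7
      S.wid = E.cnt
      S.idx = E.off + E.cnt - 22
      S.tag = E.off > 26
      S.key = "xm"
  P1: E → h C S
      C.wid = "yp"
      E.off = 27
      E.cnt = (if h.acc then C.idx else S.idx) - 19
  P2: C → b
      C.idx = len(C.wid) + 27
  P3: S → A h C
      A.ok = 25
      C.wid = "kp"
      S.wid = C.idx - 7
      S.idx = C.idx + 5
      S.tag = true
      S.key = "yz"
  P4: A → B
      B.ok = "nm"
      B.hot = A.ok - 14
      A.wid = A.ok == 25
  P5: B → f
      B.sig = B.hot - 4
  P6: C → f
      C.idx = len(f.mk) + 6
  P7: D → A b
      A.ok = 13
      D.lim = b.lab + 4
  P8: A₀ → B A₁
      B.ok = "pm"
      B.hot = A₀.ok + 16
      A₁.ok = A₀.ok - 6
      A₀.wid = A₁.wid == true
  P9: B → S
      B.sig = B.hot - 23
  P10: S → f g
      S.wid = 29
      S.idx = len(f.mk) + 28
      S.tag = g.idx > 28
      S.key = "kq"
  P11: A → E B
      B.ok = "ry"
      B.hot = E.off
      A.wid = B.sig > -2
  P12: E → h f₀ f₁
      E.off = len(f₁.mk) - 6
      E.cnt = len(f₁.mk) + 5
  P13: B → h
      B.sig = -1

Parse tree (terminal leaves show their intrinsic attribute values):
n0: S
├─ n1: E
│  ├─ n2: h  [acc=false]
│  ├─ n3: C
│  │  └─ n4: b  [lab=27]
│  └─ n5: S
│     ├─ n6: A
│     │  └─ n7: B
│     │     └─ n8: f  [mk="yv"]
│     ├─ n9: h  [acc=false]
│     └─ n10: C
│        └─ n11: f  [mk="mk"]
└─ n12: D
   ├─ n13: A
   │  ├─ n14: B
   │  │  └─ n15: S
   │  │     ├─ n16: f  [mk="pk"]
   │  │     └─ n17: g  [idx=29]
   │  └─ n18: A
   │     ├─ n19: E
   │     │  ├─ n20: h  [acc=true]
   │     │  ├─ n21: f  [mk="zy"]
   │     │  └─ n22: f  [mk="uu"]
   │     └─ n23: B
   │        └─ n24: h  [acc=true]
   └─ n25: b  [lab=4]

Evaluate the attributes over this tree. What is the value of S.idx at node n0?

1. n2.acc = false  [terminal]
2. n3.wid = "yp"  ["yp"]
3. n4.lab = 27  [terminal]
4. n3.idx = 29  [len(C.wid) + 27]
5. n6.ok = 25  [25]
6. n7.ok = "nm"  ["nm"]
7. n7.hot = 11  [A.ok - 14]
8. n8.mk = "yv"  [terminal]
9. n7.sig = 7  [B.hot - 4]
10. n6.wid = true  [A.ok == 25]
11. n9.acc = false  [terminal]
12. n10.wid = "kp"  ["kp"]
13. n11.mk = "mk"  [terminal]
14. n10.idx = 8  [len(f.mk) + 6]
15. n5.wid = 1  [C.idx - 7]
16. n5.idx = 13  [C.idx + 5]
17. n5.tag = true  [true]
18. n5.key = "yz"  ["yz"]
19. n1.off = 27  [27]
20. n1.cnt = -6  [(if h.acc then C.idx else S.idx) - 19]
21. n12.live = true  [E.cnt > -7]
22. n13.ok = 13  [13]
23. n14.ok = "pm"  ["pm"]
24. n14.hot = 29  [A₀.ok + 16]
25. n16.mk = "pk"  [terminal]
26. n17.idx = 29  [terminal]
27. n15.wid = 29  [29]
28. n15.idx = 30  [len(f.mk) + 28]
29. n15.tag = true  [g.idx > 28]
30. n15.key = "kq"  ["kq"]
31. n14.sig = 6  [B.hot - 23]
32. n18.ok = 7  [A₀.ok - 6]
33. n20.acc = true  [terminal]
34. n21.mk = "zy"  [terminal]
35. n22.mk = "uu"  [terminal]
36. n19.off = -4  [len(f₁.mk) - 6]
37. n19.cnt = 7  [len(f₁.mk) + 5]
38. n23.ok = "ry"  ["ry"]
39. n23.hot = -4  [E.off]
40. n24.acc = true  [terminal]
41. n23.sig = -1  [-1]
42. n18.wid = true  [B.sig > -2]
43. n13.wid = true  [A₁.wid == true]
44. n25.lab = 4  [terminal]
45. n12.lim = 8  [b.lab + 4]
46. n0.wid = -6  [E.cnt]
47. n0.idx = -1  [E.off + E.cnt - 22]
48. n0.tag = true  [E.off > 26]
49. n0.key = "xm"  ["xm"]

-1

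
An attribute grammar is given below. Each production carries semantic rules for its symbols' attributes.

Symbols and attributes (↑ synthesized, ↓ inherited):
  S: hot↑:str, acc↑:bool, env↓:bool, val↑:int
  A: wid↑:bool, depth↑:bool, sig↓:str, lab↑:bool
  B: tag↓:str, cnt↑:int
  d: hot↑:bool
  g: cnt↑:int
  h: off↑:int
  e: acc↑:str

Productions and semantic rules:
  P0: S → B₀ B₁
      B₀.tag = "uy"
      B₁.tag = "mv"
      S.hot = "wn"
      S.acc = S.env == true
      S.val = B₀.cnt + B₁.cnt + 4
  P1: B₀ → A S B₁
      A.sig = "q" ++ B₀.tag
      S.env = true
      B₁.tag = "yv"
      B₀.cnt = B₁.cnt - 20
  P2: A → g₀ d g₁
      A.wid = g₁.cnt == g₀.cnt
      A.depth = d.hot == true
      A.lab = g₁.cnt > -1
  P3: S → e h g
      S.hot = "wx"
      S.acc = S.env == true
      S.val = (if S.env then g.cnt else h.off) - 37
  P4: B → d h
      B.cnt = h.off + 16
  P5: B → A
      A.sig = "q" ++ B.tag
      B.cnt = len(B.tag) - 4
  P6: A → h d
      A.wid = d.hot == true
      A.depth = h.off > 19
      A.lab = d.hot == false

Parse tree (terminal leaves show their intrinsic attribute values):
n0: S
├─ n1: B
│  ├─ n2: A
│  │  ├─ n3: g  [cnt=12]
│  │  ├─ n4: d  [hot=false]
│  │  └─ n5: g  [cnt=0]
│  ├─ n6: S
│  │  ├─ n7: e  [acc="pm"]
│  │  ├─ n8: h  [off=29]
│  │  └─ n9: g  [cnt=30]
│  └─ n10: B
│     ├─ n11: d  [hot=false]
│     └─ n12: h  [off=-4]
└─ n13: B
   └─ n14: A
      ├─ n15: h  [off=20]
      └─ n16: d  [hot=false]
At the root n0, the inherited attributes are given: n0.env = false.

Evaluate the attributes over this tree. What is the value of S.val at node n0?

1. n0.env = false  [given at root]
2. n1.tag = "uy"  ["uy"]
3. n2.sig = "quy"  ["q" ++ B₀.tag]
4. n3.cnt = 12  [terminal]
5. n4.hot = false  [terminal]
6. n5.cnt = 0  [terminal]
7. n2.wid = false  [g₁.cnt == g₀.cnt]
8. n2.depth = false  [d.hot == true]
9. n2.lab = true  [g₁.cnt > -1]
10. n6.env = true  [true]
11. n7.acc = "pm"  [terminal]
12. n8.off = 29  [terminal]
13. n9.cnt = 30  [terminal]
14. n6.hot = "wx"  ["wx"]
15. n6.acc = true  [S.env == true]
16. n6.val = -7  [(if S.env then g.cnt else h.off) - 37]
17. n10.tag = "yv"  ["yv"]
18. n11.hot = false  [terminal]
19. n12.off = -4  [terminal]
20. n10.cnt = 12  [h.off + 16]
21. n1.cnt = -8  [B₁.cnt - 20]
22. n13.tag = "mv"  ["mv"]
23. n14.sig = "qmv"  ["q" ++ B.tag]
24. n15.off = 20  [terminal]
25. n16.hot = false  [terminal]
26. n14.wid = false  [d.hot == true]
27. n14.depth = true  [h.off > 19]
28. n14.lab = true  [d.hot == false]
29. n13.cnt = -2  [len(B.tag) - 4]
30. n0.hot = "wn"  ["wn"]
31. n0.acc = false  [S.env == true]
32. n0.val = -6  [B₀.cnt + B₁.cnt + 4]

-6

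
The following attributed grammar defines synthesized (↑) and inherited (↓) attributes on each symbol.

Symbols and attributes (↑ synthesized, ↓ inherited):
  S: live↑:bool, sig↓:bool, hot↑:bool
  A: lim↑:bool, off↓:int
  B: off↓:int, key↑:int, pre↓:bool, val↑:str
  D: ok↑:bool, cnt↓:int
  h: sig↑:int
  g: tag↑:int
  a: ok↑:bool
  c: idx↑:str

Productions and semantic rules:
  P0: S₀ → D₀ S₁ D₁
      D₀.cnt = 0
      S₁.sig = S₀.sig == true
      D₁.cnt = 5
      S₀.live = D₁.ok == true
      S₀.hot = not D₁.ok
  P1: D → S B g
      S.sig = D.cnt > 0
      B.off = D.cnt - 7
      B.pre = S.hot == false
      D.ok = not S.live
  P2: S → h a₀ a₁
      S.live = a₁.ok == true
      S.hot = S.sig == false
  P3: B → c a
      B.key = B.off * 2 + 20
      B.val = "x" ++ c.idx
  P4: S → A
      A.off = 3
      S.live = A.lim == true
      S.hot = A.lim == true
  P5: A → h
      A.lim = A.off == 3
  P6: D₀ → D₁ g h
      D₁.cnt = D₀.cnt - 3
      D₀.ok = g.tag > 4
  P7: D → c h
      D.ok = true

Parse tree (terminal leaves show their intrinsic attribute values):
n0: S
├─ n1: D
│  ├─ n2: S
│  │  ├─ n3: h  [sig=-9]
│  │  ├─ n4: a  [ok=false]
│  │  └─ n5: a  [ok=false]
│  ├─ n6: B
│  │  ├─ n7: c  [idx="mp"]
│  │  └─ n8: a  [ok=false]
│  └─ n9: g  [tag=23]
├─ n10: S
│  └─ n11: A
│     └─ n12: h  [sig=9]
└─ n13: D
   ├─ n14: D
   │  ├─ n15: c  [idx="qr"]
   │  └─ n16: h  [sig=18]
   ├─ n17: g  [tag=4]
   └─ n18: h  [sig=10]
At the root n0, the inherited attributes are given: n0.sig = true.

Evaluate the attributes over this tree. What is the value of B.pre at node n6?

false

1. n0.sig = true  [given at root]
2. n1.cnt = 0  [0]
3. n2.sig = false  [D.cnt > 0]
4. n3.sig = -9  [terminal]
5. n4.ok = false  [terminal]
6. n5.ok = false  [terminal]
7. n2.live = false  [a₁.ok == true]
8. n2.hot = true  [S.sig == false]
9. n6.off = -7  [D.cnt - 7]
10. n6.pre = false  [S.hot == false]
11. n7.idx = "mp"  [terminal]
12. n8.ok = false  [terminal]
13. n6.key = 6  [B.off * 2 + 20]
14. n6.val = "xmp"  ["x" ++ c.idx]
15. n9.tag = 23  [terminal]
16. n1.ok = true  [not S.live]
17. n10.sig = true  [S₀.sig == true]
18. n11.off = 3  [3]
19. n12.sig = 9  [terminal]
20. n11.lim = true  [A.off == 3]
21. n10.live = true  [A.lim == true]
22. n10.hot = true  [A.lim == true]
23. n13.cnt = 5  [5]
24. n14.cnt = 2  [D₀.cnt - 3]
25. n15.idx = "qr"  [terminal]
26. n16.sig = 18  [terminal]
27. n14.ok = true  [true]
28. n17.tag = 4  [terminal]
29. n18.sig = 10  [terminal]
30. n13.ok = false  [g.tag > 4]
31. n0.live = false  [D₁.ok == true]
32. n0.hot = true  [not D₁.ok]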